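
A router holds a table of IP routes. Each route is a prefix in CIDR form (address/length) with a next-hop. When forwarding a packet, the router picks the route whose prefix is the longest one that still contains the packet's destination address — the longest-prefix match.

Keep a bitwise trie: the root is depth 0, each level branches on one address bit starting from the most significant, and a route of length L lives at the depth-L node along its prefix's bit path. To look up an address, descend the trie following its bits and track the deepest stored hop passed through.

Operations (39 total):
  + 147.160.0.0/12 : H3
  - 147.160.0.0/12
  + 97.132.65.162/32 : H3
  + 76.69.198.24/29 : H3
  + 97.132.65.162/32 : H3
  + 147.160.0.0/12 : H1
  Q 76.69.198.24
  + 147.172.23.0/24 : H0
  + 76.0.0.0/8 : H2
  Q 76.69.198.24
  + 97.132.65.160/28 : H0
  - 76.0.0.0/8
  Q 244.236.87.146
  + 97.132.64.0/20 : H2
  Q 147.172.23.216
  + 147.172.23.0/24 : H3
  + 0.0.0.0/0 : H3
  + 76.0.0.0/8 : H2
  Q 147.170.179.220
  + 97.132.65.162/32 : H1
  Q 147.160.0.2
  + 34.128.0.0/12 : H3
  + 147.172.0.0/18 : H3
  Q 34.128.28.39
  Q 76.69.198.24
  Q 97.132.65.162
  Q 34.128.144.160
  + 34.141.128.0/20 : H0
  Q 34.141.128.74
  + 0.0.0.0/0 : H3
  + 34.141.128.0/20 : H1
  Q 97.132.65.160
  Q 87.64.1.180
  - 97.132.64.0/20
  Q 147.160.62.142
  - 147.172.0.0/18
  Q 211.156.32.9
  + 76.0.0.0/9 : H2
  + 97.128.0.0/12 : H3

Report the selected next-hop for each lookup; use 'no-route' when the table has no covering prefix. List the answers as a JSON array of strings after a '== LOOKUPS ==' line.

Trace:
  add 147.160.0.0/12 -> H3 at depth 12
  - 147.160.0.0/12 clear@12
  add 97.132.65.162/32 -> H3 at depth 32
  add 76.69.198.24/29 -> H3 at depth 29
  add 97.132.65.162/32 -> H3 at depth 32
  add 147.160.0.0/12 -> H1 at depth 12
  ? 76.69.198.24  path d0:-→d1:-→d2:-→d3:-→d4:-→d5:-→d6:-→d7:-→d8:-→d9:-→d10:-→d11:-→d12:-→d13:-→d14:-→d15:-→d16:-→d17:-→d18:-→d19:-→d20:-→d21:-→d22:-→d23:-→d24:-→d25:-→d26:-→d27:-→d28:-→d29:H3  best=H3
  add 147.172.23.0/24 -> H0 at depth 24
  add 76.0.0.0/8 -> H2 at depth 8
  ? 76.69.198.24  path d0:-→d1:-→d2:-→d3:-→d4:-→d5:-→d6:-→d7:-→d8:H2→d9:-→d10:-→d11:-→d12:-→d13:-→d14:-→d15:-→d16:-→d17:-→d18:-→d19:-→d20:-→d21:-→d22:-→d23:-→d24:-→d25:-→d26:-→d27:-→d28:-→d29:H3  best=H3
  add 97.132.65.160/28 -> H0 at depth 28
  - 76.0.0.0/8 clear@8
  ? 244.236.87.146  path d0:-→d1:-  best=no-route
  add 97.132.64.0/20 -> H2 at depth 20
  ? 147.172.23.216  path d0:-→d1:-→d2:-→d3:-→d4:-→d5:-→d6:-→d7:-→d8:-→d9:-→d10:-→d11:-→d12:H1→d13:-→d14:-→d15:-→d16:-→d17:-→d18:-→d19:-→d20:-→d21:-→d22:-→d23:-→d24:H0  best=H0
  add 147.172.23.0/24 -> H3 at depth 24
  add 0.0.0.0/0 -> H3 at depth 0
  add 76.0.0.0/8 -> H2 at depth 8
  ? 147.170.179.220  path d0:H3→d1:-→d2:-→d3:-→d4:-→d5:-→d6:-→d7:-→d8:-→d9:-→d10:-→d11:-→d12:H1→d13:-  best=H1
  add 97.132.65.162/32 -> H1 at depth 32
  ? 147.160.0.2  path d0:H3→d1:-→d2:-→d3:-→d4:-→d5:-→d6:-→d7:-→d8:-→d9:-→d10:-→d11:-→d12:H1  best=H1
  add 34.128.0.0/12 -> H3 at depth 12
  add 147.172.0.0/18 -> H3 at depth 18
  ? 34.128.28.39  path d0:H3→d1:-→d2:-→d3:-→d4:-→d5:-→d6:-→d7:-→d8:-→d9:-→d10:-→d11:-→d12:H3  best=H3
  ? 76.69.198.24  path d0:H3→d1:-→d2:-→d3:-→d4:-→d5:-→d6:-→d7:-→d8:H2→d9:-→d10:-→d11:-→d12:-→d13:-→d14:-→d15:-→d16:-→d17:-→d18:-→d19:-→d20:-→d21:-→d22:-→d23:-→d24:-→d25:-→d26:-→d27:-→d28:-→d29:H3  best=H3
  ? 97.132.65.162  path d0:H3→d1:-→d2:-→d3:-→d4:-→d5:-→d6:-→d7:-→d8:-→d9:-→d10:-→d11:-→d12:-→d13:-→d14:-→d15:-→d16:-→d17:-→d18:-→d19:-→d20:H2→d21:-→d22:-→d23:-→d24:-→d25:-→d26:-→d27:-→d28:H0→d29:-→d30:-→d31:-→d32:H1  best=H1
  ? 34.128.144.160  path d0:H3→d1:-→d2:-→d3:-→d4:-→d5:-→d6:-→d7:-→d8:-→d9:-→d10:-→d11:-→d12:H3  best=H3
  add 34.141.128.0/20 -> H0 at depth 20
  ? 34.141.128.74  path d0:H3→d1:-→d2:-→d3:-→d4:-→d5:-→d6:-→d7:-→d8:-→d9:-→d10:-→d11:-→d12:H3→d13:-→d14:-→d15:-→d16:-→d17:-→d18:-→d19:-→d20:H0  best=H0
  add 0.0.0.0/0 -> H3 at depth 0
  add 34.141.128.0/20 -> H1 at depth 20
  ? 97.132.65.160  path d0:H3→d1:-→d2:-→d3:-→d4:-→d5:-→d6:-→d7:-→d8:-→d9:-→d10:-→d11:-→d12:-→d13:-→d14:-→d15:-→d16:-→d17:-→d18:-→d19:-→d20:H2→d21:-→d22:-→d23:-→d24:-→d25:-→d26:-→d27:-→d28:H0→d29:-→d30:-  best=H0
  ? 87.64.1.180  path d0:H3→d1:-→d2:-→d3:-  best=H3
  - 97.132.64.0/20 clear@20
  ? 147.160.62.142  path d0:H3→d1:-→d2:-→d3:-→d4:-→d5:-→d6:-→d7:-→d8:-→d9:-→d10:-→d11:-→d12:H1  best=H1
  - 147.172.0.0/18 clear@18
  ? 211.156.32.9  path d0:H3→d1:-  best=H3
  add 76.0.0.0/9 -> H2 at depth 9
  add 97.128.0.0/12 -> H3 at depth 12

== LOOKUPS ==
["H3","H3","no-route","H0","H1","H1","H3","H3","H1","H3","H0","H0","H3","H1","H3"]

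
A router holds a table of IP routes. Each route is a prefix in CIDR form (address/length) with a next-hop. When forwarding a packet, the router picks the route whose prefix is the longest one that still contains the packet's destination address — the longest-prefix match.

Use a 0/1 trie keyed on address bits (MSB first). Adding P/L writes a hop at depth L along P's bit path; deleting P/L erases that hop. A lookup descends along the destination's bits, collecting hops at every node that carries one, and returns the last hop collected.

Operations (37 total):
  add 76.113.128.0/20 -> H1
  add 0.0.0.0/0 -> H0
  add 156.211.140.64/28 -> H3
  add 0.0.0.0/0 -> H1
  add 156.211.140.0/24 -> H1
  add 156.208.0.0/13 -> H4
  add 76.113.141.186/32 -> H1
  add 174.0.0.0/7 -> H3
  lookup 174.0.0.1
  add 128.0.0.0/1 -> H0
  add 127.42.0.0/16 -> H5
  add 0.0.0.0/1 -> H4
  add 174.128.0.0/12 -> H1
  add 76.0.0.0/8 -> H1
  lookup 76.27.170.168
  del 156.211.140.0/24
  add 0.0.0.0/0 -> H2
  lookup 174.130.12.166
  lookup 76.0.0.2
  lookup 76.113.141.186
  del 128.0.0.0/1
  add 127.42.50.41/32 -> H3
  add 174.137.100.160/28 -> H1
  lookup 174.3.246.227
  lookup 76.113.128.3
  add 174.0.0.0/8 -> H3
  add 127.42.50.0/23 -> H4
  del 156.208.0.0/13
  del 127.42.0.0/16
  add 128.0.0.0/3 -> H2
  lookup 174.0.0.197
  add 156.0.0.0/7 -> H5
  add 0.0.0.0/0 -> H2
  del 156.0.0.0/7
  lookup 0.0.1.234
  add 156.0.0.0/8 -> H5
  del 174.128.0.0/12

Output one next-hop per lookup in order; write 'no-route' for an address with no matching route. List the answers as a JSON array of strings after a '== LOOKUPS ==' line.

Process each operation:
  + 76.113.128.0/20 (H1) depth=20
  + 0.0.0.0/0 (H0) depth=0
  + 156.211.140.64/28 (H3) depth=28
  + 0.0.0.0/0 (H1) depth=0
  + 156.211.140.0/24 (H1) depth=24
  + 156.208.0.0/13 (H4) depth=13
  + 76.113.141.186/32 (H1) depth=32
  + 174.0.0.0/7 (H3) depth=7
  lookup 174.0.0.1: bits 1010111 walk d0:H1→d1:-→d2:-→d3:-→d4:-→d5:-→d6:-→d7:H3 -> H3
  + 128.0.0.0/1 (H0) depth=1
  + 127.42.0.0/16 (H5) depth=16
  + 0.0.0.0/1 (H4) depth=1
  + 174.128.0.0/12 (H1) depth=12
  + 76.0.0.0/8 (H1) depth=8
  lookup 76.27.170.168: bits 010011000 walk d0:H1→d1:H4→d2:-→d3:-→d4:-→d5:-→d6:-→d7:-→d8:H1→d9:- -> H1
  - 156.211.140.0/24 clear@24
  + 0.0.0.0/0 (H2) depth=0
  lookup 174.130.12.166: bits 101011101000 walk d0:H2→d1:H0→d2:-→d3:-→d4:-→d5:-→d6:-→d7:H3→d8:-→d9:-→d10:-→d11:-→d12:H1 -> H1
  lookup 76.0.0.2: bits 010011000 walk d0:H2→d1:H4→d2:-→d3:-→d4:-→d5:-→d6:-→d7:-→d8:H1→d9:- -> H1
  lookup 76.113.141.186: bits 01001100011100011000110110111010 walk d0:H2→d1:H4→d2:-→d3:-→d4:-→d5:-→d6:-→d7:-→d8:H1→d9:-→d10:-→d11:-→d12:-→d13:-→d14:-→d15:-→d16:-→d17:-→d18:-→d19:-→d20:H1→d21:-→d22:-→d23:-→d24:-→d25:-→d26:-→d27:-→d28:-→d29:-→d30:-→d31:-→d32:H1 -> H1
  - 128.0.0.0/1 clear@1
  + 127.42.50.41/32 (H3) depth=32
  + 174.137.100.160/28 (H1) depth=28
  lookup 174.3.246.227: bits 10101110 walk d0:H2→d1:-→d2:-→d3:-→d4:-→d5:-→d6:-→d7:H3→d8:- -> H3
  lookup 76.113.128.3: bits 01001100011100011000 walk d0:H2→d1:H4→d2:-→d3:-→d4:-→d5:-→d6:-→d7:-→d8:H1→d9:-→d10:-→d11:-→d12:-→d13:-→d14:-→d15:-→d16:-→d17:-→d18:-→d19:-→d20:H1 -> H1
  + 174.0.0.0/8 (H3) depth=8
  + 127.42.50.0/23 (H4) depth=23
  - 156.208.0.0/13 clear@13
  - 127.42.0.0/16 clear@16
  + 128.0.0.0/3 (H2) depth=3
  lookup 174.0.0.197: bits 10101110 walk d0:H2→d1:-→d2:-→d3:-→d4:-→d5:-→d6:-→d7:H3→d8:H3 -> H3
  + 156.0.0.0/7 (H5) depth=7
  + 0.0.0.0/0 (H2) depth=0
  - 156.0.0.0/7 clear@7
  lookup 0.0.1.234: bits 0 walk d0:H2→d1:H4 -> H4
  + 156.0.0.0/8 (H5) depth=8
  - 174.128.0.0/12 clear@12

== LOOKUPS ==
["H3","H1","H1","H1","H1","H3","H1","H3","H4"]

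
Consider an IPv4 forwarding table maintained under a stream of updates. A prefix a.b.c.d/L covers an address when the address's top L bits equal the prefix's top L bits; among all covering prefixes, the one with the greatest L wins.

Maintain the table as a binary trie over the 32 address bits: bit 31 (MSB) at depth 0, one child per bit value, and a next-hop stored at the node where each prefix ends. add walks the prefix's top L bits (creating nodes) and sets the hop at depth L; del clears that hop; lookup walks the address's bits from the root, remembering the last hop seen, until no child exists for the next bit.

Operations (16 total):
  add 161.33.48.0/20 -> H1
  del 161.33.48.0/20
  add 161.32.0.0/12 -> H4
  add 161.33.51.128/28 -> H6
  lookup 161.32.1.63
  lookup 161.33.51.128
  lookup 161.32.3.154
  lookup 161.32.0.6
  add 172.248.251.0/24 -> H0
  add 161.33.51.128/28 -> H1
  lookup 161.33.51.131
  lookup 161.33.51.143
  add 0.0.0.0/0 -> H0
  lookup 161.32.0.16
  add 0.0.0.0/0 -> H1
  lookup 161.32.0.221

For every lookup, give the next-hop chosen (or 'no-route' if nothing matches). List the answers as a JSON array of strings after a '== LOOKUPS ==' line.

Apply in order:
  add 161.33.48.0/20 -> H1 at depth 20
  del 161.33.48.0/20 (clear depth 20)
  add 161.32.0.0/12 -> H4 at depth 12
  add 161.33.51.128/28 -> H6 at depth 28
  ? 161.32.1.63  path d0:-→d1:-→d2:-→d3:-→d4:-→d5:-→d6:-→d7:-→d8:-→d9:-→d10:-→d11:-→d12:H4→d13:-→d14:-→d15:-  best=H4
  ? 161.33.51.128  path d0:-→d1:-→d2:-→d3:-→d4:-→d5:-→d6:-→d7:-→d8:-→d9:-→d10:-→d11:-→d12:H4→d13:-→d14:-→d15:-→d16:-→d17:-→d18:-→d19:-→d20:-→d21:-→d22:-→d23:-→d24:-→d25:-→d26:-→d27:-→d28:H6  best=H6
  ? 161.32.3.154  path d0:-→d1:-→d2:-→d3:-→d4:-→d5:-→d6:-→d7:-→d8:-→d9:-→d10:-→d11:-→d12:H4→d13:-→d14:-→d15:-  best=H4
  ? 161.32.0.6  path d0:-→d1:-→d2:-→d3:-→d4:-→d5:-→d6:-→d7:-→d8:-→d9:-→d10:-→d11:-→d12:H4→d13:-→d14:-→d15:-  best=H4
  add 172.248.251.0/24 -> H0 at depth 24
  add 161.33.51.128/28 -> H1 at depth 28
  ? 161.33.51.131  path d0:-→d1:-→d2:-→d3:-→d4:-→d5:-→d6:-→d7:-→d8:-→d9:-→d10:-→d11:-→d12:H4→d13:-→d14:-→d15:-→d16:-→d17:-→d18:-→d19:-→d20:-→d21:-→d22:-→d23:-→d24:-→d25:-→d26:-→d27:-→d28:H1  best=H1
  ? 161.33.51.143  path d0:-→d1:-→d2:-→d3:-→d4:-→d5:-→d6:-→d7:-→d8:-→d9:-→d10:-→d11:-→d12:H4→d13:-→d14:-→d15:-→d16:-→d17:-→d18:-→d19:-→d20:-→d21:-→d22:-→d23:-→d24:-→d25:-→d26:-→d27:-→d28:H1  best=H1
  add 0.0.0.0/0 -> H0 at depth 0
  ? 161.32.0.16  path d0:H0→d1:-→d2:-→d3:-→d4:-→d5:-→d6:-→d7:-→d8:-→d9:-→d10:-→d11:-→d12:H4→d13:-→d14:-→d15:-  best=H4
  add 0.0.0.0/0 -> H1 at depth 0
  ? 161.32.0.221  path d0:H1→d1:-→d2:-→d3:-→d4:-→d5:-→d6:-→d7:-→d8:-→d9:-→d10:-→d11:-→d12:H4→d13:-→d14:-→d15:-  best=H4

== LOOKUPS ==
["H4","H6","H4","H4","H1","H1","H4","H4"]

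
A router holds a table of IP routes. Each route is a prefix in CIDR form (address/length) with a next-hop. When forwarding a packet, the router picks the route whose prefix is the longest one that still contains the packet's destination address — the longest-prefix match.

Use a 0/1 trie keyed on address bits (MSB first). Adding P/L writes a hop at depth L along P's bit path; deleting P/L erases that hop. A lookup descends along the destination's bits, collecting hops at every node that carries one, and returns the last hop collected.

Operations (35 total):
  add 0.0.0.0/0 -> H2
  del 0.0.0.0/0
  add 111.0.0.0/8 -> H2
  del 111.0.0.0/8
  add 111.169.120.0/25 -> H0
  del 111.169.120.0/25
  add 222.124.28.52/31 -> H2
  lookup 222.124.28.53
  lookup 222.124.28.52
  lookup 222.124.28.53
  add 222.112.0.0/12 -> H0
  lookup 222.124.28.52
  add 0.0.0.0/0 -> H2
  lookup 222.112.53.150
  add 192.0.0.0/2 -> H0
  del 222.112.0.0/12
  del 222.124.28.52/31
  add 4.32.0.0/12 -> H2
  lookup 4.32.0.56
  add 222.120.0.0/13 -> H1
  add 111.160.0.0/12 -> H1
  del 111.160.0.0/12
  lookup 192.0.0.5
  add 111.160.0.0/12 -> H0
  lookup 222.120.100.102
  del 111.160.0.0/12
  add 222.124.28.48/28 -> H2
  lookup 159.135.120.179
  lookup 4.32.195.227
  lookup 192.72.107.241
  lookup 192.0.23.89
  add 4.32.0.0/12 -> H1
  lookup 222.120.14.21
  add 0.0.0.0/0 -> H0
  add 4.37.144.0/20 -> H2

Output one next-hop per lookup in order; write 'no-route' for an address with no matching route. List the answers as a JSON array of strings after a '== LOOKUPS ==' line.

Process each operation:
  + 0.0.0.0/0 (H2) depth=0
  del 0.0.0.0/0 (clear depth 0)
  + 111.0.0.0/8 (H2) depth=8
  del 111.0.0.0/8 (clear depth 8)
  + 111.169.120.0/25 (H0) depth=25
  del 111.169.120.0/25 (clear depth 25)
  + 222.124.28.52/31 (H2) depth=31
  ? 222.124.28.53  path d0:-→d1:-→d2:-→d3:-→d4:-→d5:-→d6:-→d7:-→d8:-→d9:-→d10:-→d11:-→d12:-→d13:-→d14:-→d15:-→d16:-→d17:-→d18:-→d19:-→d20:-→d21:-→d22:-→d23:-→d24:-→d25:-→d26:-→d27:-→d28:-→d29:-→d30:-→d31:H2  best=H2
  ? 222.124.28.52  path d0:-→d1:-→d2:-→d3:-→d4:-→d5:-→d6:-→d7:-→d8:-→d9:-→d10:-→d11:-→d12:-→d13:-→d14:-→d15:-→d16:-→d17:-→d18:-→d19:-→d20:-→d21:-→d22:-→d23:-→d24:-→d25:-→d26:-→d27:-→d28:-→d29:-→d30:-→d31:H2  best=H2
  ? 222.124.28.53  path d0:-→d1:-→d2:-→d3:-→d4:-→d5:-→d6:-→d7:-→d8:-→d9:-→d10:-→d11:-→d12:-→d13:-→d14:-→d15:-→d16:-→d17:-→d18:-→d19:-→d20:-→d21:-→d22:-→d23:-→d24:-→d25:-→d26:-→d27:-→d28:-→d29:-→d30:-→d31:H2  best=H2
  + 222.112.0.0/12 (H0) depth=12
  ? 222.124.28.52  path d0:-→d1:-→d2:-→d3:-→d4:-→d5:-→d6:-→d7:-→d8:-→d9:-→d10:-→d11:-→d12:H0→d13:-→d14:-→d15:-→d16:-→d17:-→d18:-→d19:-→d20:-→d21:-→d22:-→d23:-→d24:-→d25:-→d26:-→d27:-→d28:-→d29:-→d30:-→d31:H2  best=H2
  + 0.0.0.0/0 (H2) depth=0
  ? 222.112.53.150  path d0:H2→d1:-→d2:-→d3:-→d4:-→d5:-→d6:-→d7:-→d8:-→d9:-→d10:-→d11:-→d12:H0  best=H0
  + 192.0.0.0/2 (H0) depth=2
  del 222.112.0.0/12 (clear depth 12)
  del 222.124.28.52/31 (clear depth 31)
  + 4.32.0.0/12 (H2) depth=12
  ? 4.32.0.56  path d0:H2→d1:-→d2:-→d3:-→d4:-→d5:-→d6:-→d7:-→d8:-→d9:-→d10:-→d11:-→d12:H2  best=H2
  + 222.120.0.0/13 (H1) depth=13
  + 111.160.0.0/12 (H1) depth=12
  del 111.160.0.0/12 (clear depth 12)
  ? 192.0.0.5  path d0:H2→d1:-→d2:H0→d3:-  best=H0
  + 111.160.0.0/12 (H0) depth=12
  ? 222.120.100.102  path d0:H2→d1:-→d2:H0→d3:-→d4:-→d5:-→d6:-→d7:-→d8:-→d9:-→d10:-→d11:-→d12:-→d13:H1  best=H1
  del 111.160.0.0/12 (clear depth 12)
  + 222.124.28.48/28 (H2) depth=28
  ? 159.135.120.179  path d0:H2→d1:-  best=H2
  ? 4.32.195.227  path d0:H2→d1:-→d2:-→d3:-→d4:-→d5:-→d6:-→d7:-→d8:-→d9:-→d10:-→d11:-→d12:H2  best=H2
  ? 192.72.107.241  path d0:H2→d1:-→d2:H0→d3:-  best=H0
  ? 192.0.23.89  path d0:H2→d1:-→d2:H0→d3:-  best=H0
  + 4.32.0.0/12 (H1) depth=12
  ? 222.120.14.21  path d0:H2→d1:-→d2:H0→d3:-→d4:-→d5:-→d6:-→d7:-→d8:-→d9:-→d10:-→d11:-→d12:-→d13:H1  best=H1
  + 0.0.0.0/0 (H0) depth=0
  + 4.37.144.0/20 (H2) depth=20

== LOOKUPS ==
["H2","H2","H2","H2","H0","H2","H0","H1","H2","H2","H0","H0","H1"]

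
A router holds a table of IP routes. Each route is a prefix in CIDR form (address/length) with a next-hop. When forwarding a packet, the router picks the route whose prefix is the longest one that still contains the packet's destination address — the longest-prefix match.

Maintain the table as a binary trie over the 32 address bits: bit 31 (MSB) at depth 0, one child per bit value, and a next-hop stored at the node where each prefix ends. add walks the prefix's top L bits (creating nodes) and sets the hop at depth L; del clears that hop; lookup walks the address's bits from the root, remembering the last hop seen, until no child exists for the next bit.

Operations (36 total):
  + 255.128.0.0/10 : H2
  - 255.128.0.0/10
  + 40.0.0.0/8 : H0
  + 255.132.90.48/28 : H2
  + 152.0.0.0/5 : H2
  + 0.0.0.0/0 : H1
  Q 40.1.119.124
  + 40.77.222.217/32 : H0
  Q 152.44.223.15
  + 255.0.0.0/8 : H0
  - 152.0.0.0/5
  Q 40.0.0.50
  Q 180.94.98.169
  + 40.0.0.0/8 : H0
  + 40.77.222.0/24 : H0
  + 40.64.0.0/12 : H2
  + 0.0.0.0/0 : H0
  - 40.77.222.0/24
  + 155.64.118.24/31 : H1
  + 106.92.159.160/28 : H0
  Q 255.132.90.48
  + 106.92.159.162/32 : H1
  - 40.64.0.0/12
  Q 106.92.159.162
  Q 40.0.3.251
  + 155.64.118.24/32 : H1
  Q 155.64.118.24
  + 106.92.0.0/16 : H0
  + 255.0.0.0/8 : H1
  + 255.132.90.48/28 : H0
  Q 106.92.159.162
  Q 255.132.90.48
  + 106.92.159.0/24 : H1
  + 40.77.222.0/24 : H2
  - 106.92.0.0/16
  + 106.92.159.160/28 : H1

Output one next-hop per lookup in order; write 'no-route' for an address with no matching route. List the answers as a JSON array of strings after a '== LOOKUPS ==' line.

Apply in order:
  add 255.128.0.0/10 -> H2 at depth 10
  - 255.128.0.0/10 clear@10
  add 40.0.0.0/8 -> H0 at depth 8
  add 255.132.90.48/28 -> H2 at depth 28
  add 152.0.0.0/5 -> H2 at depth 5
  add 0.0.0.0/0 -> H1 at depth 0
  Q 40.1.119.124: descend 00101000 ; hops seen [H1,H0] ; pick H0
  add 40.77.222.217/32 -> H0 at depth 32
  Q 152.44.223.15: descend 10011 ; hops seen [H1,H2] ; pick H2
  add 255.0.0.0/8 -> H0 at depth 8
  - 152.0.0.0/5 clear@5
  Q 40.0.0.50: descend 001010000 ; hops seen [H1,H0] ; pick H0
  Q 180.94.98.169: descend 10 ; hops seen [H1] ; pick H1
  add 40.0.0.0/8 -> H0 at depth 8
  add 40.77.222.0/24 -> H0 at depth 24
  add 40.64.0.0/12 -> H2 at depth 12
  add 0.0.0.0/0 -> H0 at depth 0
  - 40.77.222.0/24 clear@24
  add 155.64.118.24/31 -> H1 at depth 31
  add 106.92.159.160/28 -> H0 at depth 28
  Q 255.132.90.48: descend 1111111110000100010110100011 ; hops seen [H0,H0,H2] ; pick H2
  add 106.92.159.162/32 -> H1 at depth 32
  - 40.64.0.0/12 clear@12
  Q 106.92.159.162: descend 01101010010111001001111110100010 ; hops seen [H0,H0,H1] ; pick H1
  Q 40.0.3.251: descend 001010000 ; hops seen [H0,H0] ; pick H0
  add 155.64.118.24/32 -> H1 at depth 32
  Q 155.64.118.24: descend 10011011010000000111011000011000 ; hops seen [H0,H1,H1] ; pick H1
  add 106.92.0.0/16 -> H0 at depth 16
  add 255.0.0.0/8 -> H1 at depth 8
  add 255.132.90.48/28 -> H0 at depth 28
  Q 106.92.159.162: descend 01101010010111001001111110100010 ; hops seen [H0,H0,H0,H1] ; pick H1
  Q 255.132.90.48: descend 1111111110000100010110100011 ; hops seen [H0,H1,H0] ; pick H0
  add 106.92.159.0/24 -> H1 at depth 24
  add 40.77.222.0/24 -> H2 at depth 24
  - 106.92.0.0/16 clear@16
  add 106.92.159.160/28 -> H1 at depth 28

== LOOKUPS ==
["H0","H2","H0","H1","H2","H1","H0","H1","H1","H0"]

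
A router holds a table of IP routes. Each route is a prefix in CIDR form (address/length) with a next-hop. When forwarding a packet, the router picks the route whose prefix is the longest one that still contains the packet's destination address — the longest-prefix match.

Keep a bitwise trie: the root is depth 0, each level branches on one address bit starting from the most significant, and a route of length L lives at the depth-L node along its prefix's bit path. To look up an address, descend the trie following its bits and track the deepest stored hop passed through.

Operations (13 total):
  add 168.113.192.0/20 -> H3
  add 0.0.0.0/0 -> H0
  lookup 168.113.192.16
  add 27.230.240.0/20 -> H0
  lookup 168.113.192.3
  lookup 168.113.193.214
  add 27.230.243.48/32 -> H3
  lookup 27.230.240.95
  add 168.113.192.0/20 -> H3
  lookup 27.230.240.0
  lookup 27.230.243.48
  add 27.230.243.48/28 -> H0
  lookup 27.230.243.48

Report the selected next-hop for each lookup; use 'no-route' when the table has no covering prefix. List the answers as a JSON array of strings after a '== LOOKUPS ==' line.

Process each operation:
  add 168.113.192.0/20 -> H3 at depth 20
  add 0.0.0.0/0 -> H0 at depth 0
  ? 168.113.192.16  path d0:H0→d1:-→d2:-→d3:-→d4:-→d5:-→d6:-→d7:-→d8:-→d9:-→d10:-→d11:-→d12:-→d13:-→d14:-→d15:-→d16:-→d17:-→d18:-→d19:-→d20:H3  best=H3
  add 27.230.240.0/20 -> H0 at depth 20
  ? 168.113.192.3  path d0:H0→d1:-→d2:-→d3:-→d4:-→d5:-→d6:-→d7:-→d8:-→d9:-→d10:-→d11:-→d12:-→d13:-→d14:-→d15:-→d16:-→d17:-→d18:-→d19:-→d20:H3  best=H3
  ? 168.113.193.214  path d0:H0→d1:-→d2:-→d3:-→d4:-→d5:-→d6:-→d7:-→d8:-→d9:-→d10:-→d11:-→d12:-→d13:-→d14:-→d15:-→d16:-→d17:-→d18:-→d19:-→d20:H3  best=H3
  add 27.230.243.48/32 -> H3 at depth 32
  ? 27.230.240.95  path d0:H0→d1:-→d2:-→d3:-→d4:-→d5:-→d6:-→d7:-→d8:-→d9:-→d10:-→d11:-→d12:-→d13:-→d14:-→d15:-→d16:-→d17:-→d18:-→d19:-→d20:H0→d21:-→d22:-  best=H0
  add 168.113.192.0/20 -> H3 at depth 20
  ? 27.230.240.0  path d0:H0→d1:-→d2:-→d3:-→d4:-→d5:-→d6:-→d7:-→d8:-→d9:-→d10:-→d11:-→d12:-→d13:-→d14:-→d15:-→d16:-→d17:-→d18:-→d19:-→d20:H0→d21:-→d22:-  best=H0
  ? 27.230.243.48  path d0:H0→d1:-→d2:-→d3:-→d4:-→d5:-→d6:-→d7:-→d8:-→d9:-→d10:-→d11:-→d12:-→d13:-→d14:-→d15:-→d16:-→d17:-→d18:-→d19:-→d20:H0→d21:-→d22:-→d23:-→d24:-→d25:-→d26:-→d27:-→d28:-→d29:-→d30:-→d31:-→d32:H3  best=H3
  add 27.230.243.48/28 -> H0 at depth 28
  ? 27.230.243.48  path d0:H0→d1:-→d2:-→d3:-→d4:-→d5:-→d6:-→d7:-→d8:-→d9:-→d10:-→d11:-→d12:-→d13:-→d14:-→d15:-→d16:-→d17:-→d18:-→d19:-→d20:H0→d21:-→d22:-→d23:-→d24:-→d25:-→d26:-→d27:-→d28:H0→d29:-→d30:-→d31:-→d32:H3  best=H3

== LOOKUPS ==
["H3","H3","H3","H0","H0","H3","H3"]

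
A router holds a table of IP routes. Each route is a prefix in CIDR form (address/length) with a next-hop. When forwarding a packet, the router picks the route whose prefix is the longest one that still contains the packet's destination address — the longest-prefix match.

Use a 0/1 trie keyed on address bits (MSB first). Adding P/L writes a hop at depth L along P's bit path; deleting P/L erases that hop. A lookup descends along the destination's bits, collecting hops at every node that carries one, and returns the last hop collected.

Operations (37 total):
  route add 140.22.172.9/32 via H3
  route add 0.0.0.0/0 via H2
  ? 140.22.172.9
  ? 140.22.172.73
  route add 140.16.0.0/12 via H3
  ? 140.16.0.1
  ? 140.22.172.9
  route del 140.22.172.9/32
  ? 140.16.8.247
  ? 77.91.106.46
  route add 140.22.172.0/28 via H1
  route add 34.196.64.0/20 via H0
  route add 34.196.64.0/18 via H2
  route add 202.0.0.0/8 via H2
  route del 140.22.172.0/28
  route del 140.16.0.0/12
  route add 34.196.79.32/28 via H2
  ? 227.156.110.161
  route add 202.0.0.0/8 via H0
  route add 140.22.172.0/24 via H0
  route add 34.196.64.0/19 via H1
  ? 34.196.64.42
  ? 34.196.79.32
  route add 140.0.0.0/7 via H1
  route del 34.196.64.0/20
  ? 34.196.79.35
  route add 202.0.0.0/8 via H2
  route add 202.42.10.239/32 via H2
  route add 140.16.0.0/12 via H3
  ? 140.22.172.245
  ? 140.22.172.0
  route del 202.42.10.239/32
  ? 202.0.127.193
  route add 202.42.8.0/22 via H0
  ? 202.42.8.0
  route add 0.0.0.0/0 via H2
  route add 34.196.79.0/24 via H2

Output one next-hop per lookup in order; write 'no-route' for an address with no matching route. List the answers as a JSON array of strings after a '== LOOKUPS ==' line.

Apply in order:
  + 140.22.172.9/32 (H3) depth=32
  + 0.0.0.0/0 (H2) depth=0
  ? 140.22.172.9  path d0:H2→d1:-→d2:-→d3:-→d4:-→d5:-→d6:-→d7:-→d8:-→d9:-→d10:-→d11:-→d12:-→d13:-→d14:-→d15:-→d16:-→d17:-→d18:-→d19:-→d20:-→d21:-→d22:-→d23:-→d24:-→d25:-→d26:-→d27:-→d28:-→d29:-→d30:-→d31:-→d32:H3  best=H3
  ? 140.22.172.73  path d0:H2→d1:-→d2:-→d3:-→d4:-→d5:-→d6:-→d7:-→d8:-→d9:-→d10:-→d11:-→d12:-→d13:-→d14:-→d15:-→d16:-→d17:-→d18:-→d19:-→d20:-→d21:-→d22:-→d23:-→d24:-→d25:-  best=H2
  + 140.16.0.0/12 (H3) depth=12
  ? 140.16.0.1  path d0:H2→d1:-→d2:-→d3:-→d4:-→d5:-→d6:-→d7:-→d8:-→d9:-→d10:-→d11:-→d12:H3→d13:-  best=H3
  ? 140.22.172.9  path d0:H2→d1:-→d2:-→d3:-→d4:-→d5:-→d6:-→d7:-→d8:-→d9:-→d10:-→d11:-→d12:H3→d13:-→d14:-→d15:-→d16:-→d17:-→d18:-→d19:-→d20:-→d21:-→d22:-→d23:-→d24:-→d25:-→d26:-→d27:-→d28:-→d29:-→d30:-→d31:-→d32:H3  best=H3
  - 140.22.172.9/32 clear@32
  ? 140.16.8.247  path d0:H2→d1:-→d2:-→d3:-→d4:-→d5:-→d6:-→d7:-→d8:-→d9:-→d10:-→d11:-→d12:H3→d13:-  best=H3
  ? 77.91.106.46  path d0:H2  best=H2
  + 140.22.172.0/28 (H1) depth=28
  + 34.196.64.0/20 (H0) depth=20
  + 34.196.64.0/18 (H2) depth=18
  + 202.0.0.0/8 (H2) depth=8
  - 140.22.172.0/28 clear@28
  - 140.16.0.0/12 clear@12
  + 34.196.79.32/28 (H2) depth=28
  ? 227.156.110.161  path d0:H2→d1:-→d2:-  best=H2
  + 202.0.0.0/8 (H0) depth=8
  + 140.22.172.0/24 (H0) depth=24
  + 34.196.64.0/19 (H1) depth=19
  ? 34.196.64.42  path d0:H2→d1:-→d2:-→d3:-→d4:-→d5:-→d6:-→d7:-→d8:-→d9:-→d10:-→d11:-→d12:-→d13:-→d14:-→d15:-→d16:-→d17:-→d18:H2→d19:H1→d20:H0  best=H0
  ? 34.196.79.32  path d0:H2→d1:-→d2:-→d3:-→d4:-→d5:-→d6:-→d7:-→d8:-→d9:-→d10:-→d11:-→d12:-→d13:-→d14:-→d15:-→d16:-→d17:-→d18:H2→d19:H1→d20:H0→d21:-→d22:-→d23:-→d24:-→d25:-→d26:-→d27:-→d28:H2  best=H2
  + 140.0.0.0/7 (H1) depth=7
  - 34.196.64.0/20 clear@20
  ? 34.196.79.35  path d0:H2→d1:-→d2:-→d3:-→d4:-→d5:-→d6:-→d7:-→d8:-→d9:-→d10:-→d11:-→d12:-→d13:-→d14:-→d15:-→d16:-→d17:-→d18:H2→d19:H1→d20:-→d21:-→d22:-→d23:-→d24:-→d25:-→d26:-→d27:-→d28:H2  best=H2
  + 202.0.0.0/8 (H2) depth=8
  + 202.42.10.239/32 (H2) depth=32
  + 140.16.0.0/12 (H3) depth=12
  ? 140.22.172.245  path d0:H2→d1:-→d2:-→d3:-→d4:-→d5:-→d6:-→d7:H1→d8:-→d9:-→d10:-→d11:-→d12:H3→d13:-→d14:-→d15:-→d16:-→d17:-→d18:-→d19:-→d20:-→d21:-→d22:-→d23:-→d24:H0  best=H0
  ? 140.22.172.0  path d0:H2→d1:-→d2:-→d3:-→d4:-→d5:-→d6:-→d7:H1→d8:-→d9:-→d10:-→d11:-→d12:H3→d13:-→d14:-→d15:-→d16:-→d17:-→d18:-→d19:-→d20:-→d21:-→d22:-→d23:-→d24:H0→d25:-→d26:-→d27:-→d28:-  best=H0
  - 202.42.10.239/32 clear@32
  ? 202.0.127.193  path d0:H2→d1:-→d2:-→d3:-→d4:-→d5:-→d6:-→d7:-→d8:H2→d9:-→d10:-  best=H2
  + 202.42.8.0/22 (H0) depth=22
  ? 202.42.8.0  path d0:H2→d1:-→d2:-→d3:-→d4:-→d5:-→d6:-→d7:-→d8:H2→d9:-→d10:-→d11:-→d12:-→d13:-→d14:-→d15:-→d16:-→d17:-→d18:-→d19:-→d20:-→d21:-→d22:H0  best=H0
  + 0.0.0.0/0 (H2) depth=0
  + 34.196.79.0/24 (H2) depth=24

== LOOKUPS ==
["H3","H2","H3","H3","H3","H2","H2","H0","H2","H2","H0","H0","H2","H0"]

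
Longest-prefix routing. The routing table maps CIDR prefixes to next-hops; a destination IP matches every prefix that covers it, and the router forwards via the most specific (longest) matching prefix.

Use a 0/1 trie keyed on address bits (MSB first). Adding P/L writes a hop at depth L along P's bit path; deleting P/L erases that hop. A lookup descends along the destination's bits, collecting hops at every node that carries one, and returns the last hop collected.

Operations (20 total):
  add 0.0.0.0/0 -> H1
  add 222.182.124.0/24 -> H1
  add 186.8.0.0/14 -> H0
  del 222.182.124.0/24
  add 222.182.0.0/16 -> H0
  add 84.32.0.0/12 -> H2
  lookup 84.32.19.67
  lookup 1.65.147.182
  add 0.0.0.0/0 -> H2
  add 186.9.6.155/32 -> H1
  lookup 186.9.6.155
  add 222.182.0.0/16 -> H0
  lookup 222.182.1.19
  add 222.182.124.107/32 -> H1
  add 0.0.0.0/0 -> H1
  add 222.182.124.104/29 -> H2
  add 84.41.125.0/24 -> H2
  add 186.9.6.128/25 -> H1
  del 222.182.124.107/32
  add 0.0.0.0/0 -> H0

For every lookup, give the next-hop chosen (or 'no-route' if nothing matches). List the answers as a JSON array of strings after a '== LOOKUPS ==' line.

Apply in order:
  add 0.0.0.0/0 -> H1 at depth 0
  add 222.182.124.0/24 -> H1 at depth 24
  add 186.8.0.0/14 -> H0 at depth 14
  del 222.182.124.0/24 (clear depth 24)
  add 222.182.0.0/16 -> H0 at depth 16
  add 84.32.0.0/12 -> H2 at depth 12
  Q 84.32.19.67: descend 010101000010 ; hops seen [H1,H2] ; pick H2
  Q 1.65.147.182: descend 0 ; hops seen [H1] ; pick H1
  add 0.0.0.0/0 -> H2 at depth 0
  add 186.9.6.155/32 -> H1 at depth 32
  Q 186.9.6.155: descend 10111010000010010000011010011011 ; hops seen [H2,H0,H1] ; pick H1
  add 222.182.0.0/16 -> H0 at depth 16
  Q 222.182.1.19: descend 11011110101101100 ; hops seen [H2,H0] ; pick H0
  add 222.182.124.107/32 -> H1 at depth 32
  add 0.0.0.0/0 -> H1 at depth 0
  add 222.182.124.104/29 -> H2 at depth 29
  add 84.41.125.0/24 -> H2 at depth 24
  add 186.9.6.128/25 -> H1 at depth 25
  del 222.182.124.107/32 (clear depth 32)
  add 0.0.0.0/0 -> H0 at depth 0

== LOOKUPS ==
["H2","H1","H1","H0"]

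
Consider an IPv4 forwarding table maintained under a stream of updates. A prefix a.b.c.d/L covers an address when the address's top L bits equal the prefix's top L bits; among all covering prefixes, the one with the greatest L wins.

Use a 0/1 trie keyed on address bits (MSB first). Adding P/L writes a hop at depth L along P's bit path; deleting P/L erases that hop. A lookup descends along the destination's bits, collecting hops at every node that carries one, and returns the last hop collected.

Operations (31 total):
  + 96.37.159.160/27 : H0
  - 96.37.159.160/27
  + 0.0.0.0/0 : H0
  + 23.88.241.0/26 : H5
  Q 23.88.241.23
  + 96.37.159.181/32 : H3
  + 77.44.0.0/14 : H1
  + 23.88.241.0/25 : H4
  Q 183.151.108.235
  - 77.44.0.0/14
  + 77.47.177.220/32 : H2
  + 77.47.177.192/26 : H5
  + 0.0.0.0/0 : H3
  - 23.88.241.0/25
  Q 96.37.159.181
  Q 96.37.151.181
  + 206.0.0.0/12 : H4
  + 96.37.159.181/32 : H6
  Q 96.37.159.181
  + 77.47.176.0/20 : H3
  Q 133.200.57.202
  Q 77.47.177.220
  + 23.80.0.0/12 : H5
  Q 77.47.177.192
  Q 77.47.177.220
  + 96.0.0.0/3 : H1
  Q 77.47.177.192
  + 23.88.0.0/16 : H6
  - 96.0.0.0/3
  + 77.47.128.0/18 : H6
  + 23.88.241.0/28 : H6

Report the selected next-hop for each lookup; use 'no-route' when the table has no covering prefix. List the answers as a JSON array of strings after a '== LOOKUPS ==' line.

Process each operation:
  + 96.37.159.160/27 (H0) depth=27
  del 96.37.159.160/27 (clear depth 27)
  + 0.0.0.0/0 (H0) depth=0
  + 23.88.241.0/26 (H5) depth=26
  ? 23.88.241.23  path d0:H0→d1:-→d2:-→d3:-→d4:-→d5:-→d6:-→d7:-→d8:-→d9:-→d10:-→d11:-→d12:-→d13:-→d14:-→d15:-→d16:-→d17:-→d18:-→d19:-→d20:-→d21:-→d22:-→d23:-→d24:-→d25:-→d26:H5  best=H5
  + 96.37.159.181/32 (H3) depth=32
  + 77.44.0.0/14 (H1) depth=14
  + 23.88.241.0/25 (H4) depth=25
  ? 183.151.108.235  path d0:H0  best=H0
  del 77.44.0.0/14 (clear depth 14)
  + 77.47.177.220/32 (H2) depth=32
  + 77.47.177.192/26 (H5) depth=26
  + 0.0.0.0/0 (H3) depth=0
  del 23.88.241.0/25 (clear depth 25)
  ? 96.37.159.181  path d0:H3→d1:-→d2:-→d3:-→d4:-→d5:-→d6:-→d7:-→d8:-→d9:-→d10:-→d11:-→d12:-→d13:-→d14:-→d15:-→d16:-→d17:-→d18:-→d19:-→d20:-→d21:-→d22:-→d23:-→d24:-→d25:-→d26:-→d27:-→d28:-→d29:-→d30:-→d31:-→d32:H3  best=H3
  ? 96.37.151.181  path d0:H3→d1:-→d2:-→d3:-→d4:-→d5:-→d6:-→d7:-→d8:-→d9:-→d10:-→d11:-→d12:-→d13:-→d14:-→d15:-→d16:-→d17:-→d18:-→d19:-→d20:-  best=H3
  + 206.0.0.0/12 (H4) depth=12
  + 96.37.159.181/32 (H6) depth=32
  ? 96.37.159.181  path d0:H3→d1:-→d2:-→d3:-→d4:-→d5:-→d6:-→d7:-→d8:-→d9:-→d10:-→d11:-→d12:-→d13:-→d14:-→d15:-→d16:-→d17:-→d18:-→d19:-→d20:-→d21:-→d22:-→d23:-→d24:-→d25:-→d26:-→d27:-→d28:-→d29:-→d30:-→d31:-→d32:H6  best=H6
  + 77.47.176.0/20 (H3) depth=20
  ? 133.200.57.202  path d0:H3→d1:-  best=H3
  ? 77.47.177.220  path d0:H3→d1:-→d2:-→d3:-→d4:-→d5:-→d6:-→d7:-→d8:-→d9:-→d10:-→d11:-→d12:-→d13:-→d14:-→d15:-→d16:-→d17:-→d18:-→d19:-→d20:H3→d21:-→d22:-→d23:-→d24:-→d25:-→d26:H5→d27:-→d28:-→d29:-→d30:-→d31:-→d32:H2  best=H2
  + 23.80.0.0/12 (H5) depth=12
  ? 77.47.177.192  path d0:H3→d1:-→d2:-→d3:-→d4:-→d5:-→d6:-→d7:-→d8:-→d9:-→d10:-→d11:-→d12:-→d13:-→d14:-→d15:-→d16:-→d17:-→d18:-→d19:-→d20:H3→d21:-→d22:-→d23:-→d24:-→d25:-→d26:H5→d27:-  best=H5
  ? 77.47.177.220  path d0:H3→d1:-→d2:-→d3:-→d4:-→d5:-→d6:-→d7:-→d8:-→d9:-→d10:-→d11:-→d12:-→d13:-→d14:-→d15:-→d16:-→d17:-→d18:-→d19:-→d20:H3→d21:-→d22:-→d23:-→d24:-→d25:-→d26:H5→d27:-→d28:-→d29:-→d30:-→d31:-→d32:H2  best=H2
  + 96.0.0.0/3 (H1) depth=3
  ? 77.47.177.192  path d0:H3→d1:-→d2:-→d3:-→d4:-→d5:-→d6:-→d7:-→d8:-→d9:-→d10:-→d11:-→d12:-→d13:-→d14:-→d15:-→d16:-→d17:-→d18:-→d19:-→d20:H3→d21:-→d22:-→d23:-→d24:-→d25:-→d26:H5→d27:-  best=H5
  + 23.88.0.0/16 (H6) depth=16
  del 96.0.0.0/3 (clear depth 3)
  + 77.47.128.0/18 (H6) depth=18
  + 23.88.241.0/28 (H6) depth=28

== LOOKUPS ==
["H5","H0","H3","H3","H6","H3","H2","H5","H2","H5"]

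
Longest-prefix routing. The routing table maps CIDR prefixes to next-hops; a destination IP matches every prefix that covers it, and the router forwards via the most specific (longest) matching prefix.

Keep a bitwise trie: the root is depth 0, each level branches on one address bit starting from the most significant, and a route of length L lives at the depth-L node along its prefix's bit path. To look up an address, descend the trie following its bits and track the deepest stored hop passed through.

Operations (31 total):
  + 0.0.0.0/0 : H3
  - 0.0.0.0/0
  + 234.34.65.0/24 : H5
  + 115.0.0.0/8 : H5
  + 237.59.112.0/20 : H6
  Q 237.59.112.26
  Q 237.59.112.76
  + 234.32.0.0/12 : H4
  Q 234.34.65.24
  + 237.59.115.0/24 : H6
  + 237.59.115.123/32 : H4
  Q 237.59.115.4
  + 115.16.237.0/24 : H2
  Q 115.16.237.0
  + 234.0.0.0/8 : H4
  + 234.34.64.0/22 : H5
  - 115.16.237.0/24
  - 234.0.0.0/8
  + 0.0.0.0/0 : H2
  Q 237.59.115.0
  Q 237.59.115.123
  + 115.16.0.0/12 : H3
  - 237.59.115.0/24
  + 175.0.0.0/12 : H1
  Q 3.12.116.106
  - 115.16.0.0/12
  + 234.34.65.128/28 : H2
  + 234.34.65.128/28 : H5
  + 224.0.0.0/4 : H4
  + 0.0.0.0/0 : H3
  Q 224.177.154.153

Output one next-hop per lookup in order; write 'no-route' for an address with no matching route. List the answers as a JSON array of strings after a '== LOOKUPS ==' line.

Apply in order:
  + 0.0.0.0/0 (H3) depth=0
  del 0.0.0.0/0 (clear depth 0)
  + 234.34.65.0/24 (H5) depth=24
  + 115.0.0.0/8 (H5) depth=8
  + 237.59.112.0/20 (H6) depth=20
  lookup 237.59.112.26: bits 11101101001110110111 walk d0:-→d1:-→d2:-→d3:-→d4:-→d5:-→d6:-→d7:-→d8:-→d9:-→d10:-→d11:-→d12:-→d13:-→d14:-→d15:-→d16:-→d17:-→d18:-→d19:-→d20:H6 -> H6
  lookup 237.59.112.76: bits 11101101001110110111 walk d0:-→d1:-→d2:-→d3:-→d4:-→d5:-→d6:-→d7:-→d8:-→d9:-→d10:-→d11:-→d12:-→d13:-→d14:-→d15:-→d16:-→d17:-→d18:-→d19:-→d20:H6 -> H6
  + 234.32.0.0/12 (H4) depth=12
  lookup 234.34.65.24: bits 111010100010001001000001 walk d0:-→d1:-→d2:-→d3:-→d4:-→d5:-→d6:-→d7:-→d8:-→d9:-→d10:-→d11:-→d12:H4→d13:-→d14:-→d15:-→d16:-→d17:-→d18:-→d19:-→d20:-→d21:-→d22:-→d23:-→d24:H5 -> H5
  + 237.59.115.0/24 (H6) depth=24
  + 237.59.115.123/32 (H4) depth=32
  lookup 237.59.115.4: bits 1110110100111011011100110 walk d0:-→d1:-→d2:-→d3:-→d4:-→d5:-→d6:-→d7:-→d8:-→d9:-→d10:-→d11:-→d12:-→d13:-→d14:-→d15:-→d16:-→d17:-→d18:-→d19:-→d20:H6→d21:-→d22:-→d23:-→d24:H6→d25:- -> H6
  + 115.16.237.0/24 (H2) depth=24
  lookup 115.16.237.0: bits 011100110001000011101101 walk d0:-→d1:-→d2:-→d3:-→d4:-→d5:-→d6:-→d7:-→d8:H5→d9:-→d10:-→d11:-→d12:-→d13:-→d14:-→d15:-→d16:-→d17:-→d18:-→d19:-→d20:-→d21:-→d22:-→d23:-→d24:H2 -> H2
  + 234.0.0.0/8 (H4) depth=8
  + 234.34.64.0/22 (H5) depth=22
  del 115.16.237.0/24 (clear depth 24)
  del 234.0.0.0/8 (clear depth 8)
  + 0.0.0.0/0 (H2) depth=0
  lookup 237.59.115.0: bits 1110110100111011011100110 walk d0:H2→d1:-→d2:-→d3:-→d4:-→d5:-→d6:-→d7:-→d8:-→d9:-→d10:-→d11:-→d12:-→d13:-→d14:-→d15:-→d16:-→d17:-→d18:-→d19:-→d20:H6→d21:-→d22:-→d23:-→d24:H6→d25:- -> H6
  lookup 237.59.115.123: bits 11101101001110110111001101111011 walk d0:H2→d1:-→d2:-→d3:-→d4:-→d5:-→d6:-→d7:-→d8:-→d9:-→d10:-→d11:-→d12:-→d13:-→d14:-→d15:-→d16:-→d17:-→d18:-→d19:-→d20:H6→d21:-→d22:-→d23:-→d24:H6→d25:-→d26:-→d27:-→d28:-→d29:-→d30:-→d31:-→d32:H4 -> H4
  + 115.16.0.0/12 (H3) depth=12
  del 237.59.115.0/24 (clear depth 24)
  + 175.0.0.0/12 (H1) depth=12
  lookup 3.12.116.106: bits 0 walk d0:H2→d1:- -> H2
  del 115.16.0.0/12 (clear depth 12)
  + 234.34.65.128/28 (H2) depth=28
  + 234.34.65.128/28 (H5) depth=28
  + 224.0.0.0/4 (H4) depth=4
  + 0.0.0.0/0 (H3) depth=0
  lookup 224.177.154.153: bits 1110 walk d0:H3→d1:-→d2:-→d3:-→d4:H4 -> H4

== LOOKUPS ==
["H6","H6","H5","H6","H2","H6","H4","H2","H4"]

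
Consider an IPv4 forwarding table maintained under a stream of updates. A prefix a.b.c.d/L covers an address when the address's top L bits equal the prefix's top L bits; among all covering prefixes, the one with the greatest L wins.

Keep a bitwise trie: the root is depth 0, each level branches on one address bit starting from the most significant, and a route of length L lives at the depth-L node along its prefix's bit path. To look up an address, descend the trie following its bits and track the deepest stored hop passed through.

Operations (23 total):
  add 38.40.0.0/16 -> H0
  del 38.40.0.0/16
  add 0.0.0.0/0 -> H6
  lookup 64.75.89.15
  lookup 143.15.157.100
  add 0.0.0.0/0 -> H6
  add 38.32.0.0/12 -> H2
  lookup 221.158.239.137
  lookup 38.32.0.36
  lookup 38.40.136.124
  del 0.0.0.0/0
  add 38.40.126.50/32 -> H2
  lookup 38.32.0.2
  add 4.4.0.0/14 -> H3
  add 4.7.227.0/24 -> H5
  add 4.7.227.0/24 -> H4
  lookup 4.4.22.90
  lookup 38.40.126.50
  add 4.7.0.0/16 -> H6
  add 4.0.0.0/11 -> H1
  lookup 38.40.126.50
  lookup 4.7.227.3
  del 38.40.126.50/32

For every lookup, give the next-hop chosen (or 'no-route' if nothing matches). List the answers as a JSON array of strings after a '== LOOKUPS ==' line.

Trace:
  add 38.40.0.0/16 -> H0 at depth 16
  del 38.40.0.0/16 (clear depth 16)
  add 0.0.0.0/0 -> H6 at depth 0
  lookup 64.75.89.15: bits 0 walk d0:H6→d1:- -> H6
  lookup 143.15.157.100: bits ε walk d0:H6 -> H6
  add 0.0.0.0/0 -> H6 at depth 0
  add 38.32.0.0/12 -> H2 at depth 12
  lookup 221.158.239.137: bits ε walk d0:H6 -> H6
  lookup 38.32.0.36: bits 001001100010 walk d0:H6→d1:-→d2:-→d3:-→d4:-→d5:-→d6:-→d7:-→d8:-→d9:-→d10:-→d11:-→d12:H2 -> H2
  lookup 38.40.136.124: bits 0010011000101000 walk d0:H6→d1:-→d2:-→d3:-→d4:-→d5:-→d6:-→d7:-→d8:-→d9:-→d10:-→d11:-→d12:H2→d13:-→d14:-→d15:-→d16:- -> H2
  del 0.0.0.0/0 (clear depth 0)
  add 38.40.126.50/32 -> H2 at depth 32
  lookup 38.32.0.2: bits 001001100010 walk d0:-→d1:-→d2:-→d3:-→d4:-→d5:-→d6:-→d7:-→d8:-→d9:-→d10:-→d11:-→d12:H2 -> H2
  add 4.4.0.0/14 -> H3 at depth 14
  add 4.7.227.0/24 -> H5 at depth 24
  add 4.7.227.0/24 -> H4 at depth 24
  lookup 4.4.22.90: bits 00000100000001 walk d0:-→d1:-→d2:-→d3:-→d4:-→d5:-→d6:-→d7:-→d8:-→d9:-→d10:-→d11:-→d12:-→d13:-→d14:H3 -> H3
  lookup 38.40.126.50: bits 00100110001010000111111000110010 walk d0:-→d1:-→d2:-→d3:-→d4:-→d5:-→d6:-→d7:-→d8:-→d9:-→d10:-→d11:-→d12:H2→d13:-→d14:-→d15:-→d16:-→d17:-→d18:-→d19:-→d20:-→d21:-→d22:-→d23:-→d24:-→d25:-→d26:-→d27:-→d28:-→d29:-→d30:-→d31:-→d32:H2 -> H2
  add 4.7.0.0/16 -> H6 at depth 16
  add 4.0.0.0/11 -> H1 at depth 11
  lookup 38.40.126.50: bits 00100110001010000111111000110010 walk d0:-→d1:-→d2:-→d3:-→d4:-→d5:-→d6:-→d7:-→d8:-→d9:-→d10:-→d11:-→d12:H2→d13:-→d14:-→d15:-→d16:-→d17:-→d18:-→d19:-→d20:-→d21:-→d22:-→d23:-→d24:-→d25:-→d26:-→d27:-→d28:-→d29:-→d30:-→d31:-→d32:H2 -> H2
  lookup 4.7.227.3: bits 000001000000011111100011 walk d0:-→d1:-→d2:-→d3:-→d4:-→d5:-→d6:-→d7:-→d8:-→d9:-→d10:-→d11:H1→d12:-→d13:-→d14:H3→d15:-→d16:H6→d17:-→d18:-→d19:-→d20:-→d21:-→d22:-→d23:-→d24:H4 -> H4
  del 38.40.126.50/32 (clear depth 32)

== LOOKUPS ==
["H6","H6","H6","H2","H2","H2","H3","H2","H2","H4"]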